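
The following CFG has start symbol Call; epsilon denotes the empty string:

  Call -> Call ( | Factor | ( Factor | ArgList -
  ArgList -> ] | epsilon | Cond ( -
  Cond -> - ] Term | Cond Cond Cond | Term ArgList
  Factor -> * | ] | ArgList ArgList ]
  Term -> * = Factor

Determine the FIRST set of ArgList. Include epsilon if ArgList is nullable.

ArgList -> ] contributes {]}.
ArgList -> epsilon contributes epsilon.
From ArgList -> Cond ( -: add FIRST(Cond) = { *, - }.
Union: FIRST(ArgList) = { *, -, ], epsilon }.

{ *, -, ], epsilon }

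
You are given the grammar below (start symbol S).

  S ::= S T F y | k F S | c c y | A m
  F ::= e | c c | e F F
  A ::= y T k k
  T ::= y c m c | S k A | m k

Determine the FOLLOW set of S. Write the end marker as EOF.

{ EOF, c, k, m, y }

S is the start symbol, so EOF ∈ FOLLOW(S).
In S ::= S T F y: add FIRST(T F y) = { c, k, m, y }.
In S ::= k F S: S is at the end, add FOLLOW(S) = { EOF, c, k, m, y }.
In T ::= S k A: add FIRST(k A) = { k }.
Union: FOLLOW(S) = { EOF, c, k, m, y }.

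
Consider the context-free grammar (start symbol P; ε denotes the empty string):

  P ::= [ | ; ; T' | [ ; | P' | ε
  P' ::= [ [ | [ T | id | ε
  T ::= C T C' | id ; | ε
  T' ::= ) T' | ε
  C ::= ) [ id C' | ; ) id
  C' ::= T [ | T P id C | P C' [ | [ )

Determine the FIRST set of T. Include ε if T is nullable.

{ ), ;, id, ε }

From T ::= C T C': add FIRST(C) = { ), ; }.
T ::= id ; contributes {id}.
T ::= ε contributes ε.
Union: FIRST(T) = { ), ;, id, ε }.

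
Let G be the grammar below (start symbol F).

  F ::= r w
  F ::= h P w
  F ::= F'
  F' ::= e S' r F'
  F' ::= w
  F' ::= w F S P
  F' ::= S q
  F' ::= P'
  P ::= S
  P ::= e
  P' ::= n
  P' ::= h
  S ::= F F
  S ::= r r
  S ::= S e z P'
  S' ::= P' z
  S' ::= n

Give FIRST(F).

{ e, h, n, r, w }

F ::= r w contributes {r}.
F ::= h P w contributes {h}.
From F ::= F': add FIRST(F') = { e, h, n, r, w }.
Union: FIRST(F) = { e, h, n, r, w }.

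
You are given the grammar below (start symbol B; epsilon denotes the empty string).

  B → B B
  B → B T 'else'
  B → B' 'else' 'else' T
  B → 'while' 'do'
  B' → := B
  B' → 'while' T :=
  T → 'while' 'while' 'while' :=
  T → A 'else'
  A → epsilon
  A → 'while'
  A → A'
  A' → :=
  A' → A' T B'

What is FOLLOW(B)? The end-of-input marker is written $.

B is the start symbol, so $ ∈ FOLLOW(B).
In B → B B: add FIRST(B) = { 'while', := }.
In B → B B: B is at the end, add FOLLOW(B) = { $, 'else', 'while', := }.
In B → B T 'else': add FIRST(T 'else') = { 'else', 'while', := }.
In B' → := B: B is at the end, add FOLLOW(B') = { 'else', 'while', := }.
Union: FOLLOW(B) = { $, 'else', 'while', := }.

{ $, 'else', 'while', := }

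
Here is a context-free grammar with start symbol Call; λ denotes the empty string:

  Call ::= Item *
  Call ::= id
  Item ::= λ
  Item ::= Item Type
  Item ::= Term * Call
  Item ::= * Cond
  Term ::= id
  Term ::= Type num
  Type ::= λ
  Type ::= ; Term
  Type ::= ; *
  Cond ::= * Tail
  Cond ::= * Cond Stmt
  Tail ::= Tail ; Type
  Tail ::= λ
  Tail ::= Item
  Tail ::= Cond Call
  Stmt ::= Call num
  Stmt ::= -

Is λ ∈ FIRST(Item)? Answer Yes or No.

Yes

Item has an λ-production, so Item ⇒ λ.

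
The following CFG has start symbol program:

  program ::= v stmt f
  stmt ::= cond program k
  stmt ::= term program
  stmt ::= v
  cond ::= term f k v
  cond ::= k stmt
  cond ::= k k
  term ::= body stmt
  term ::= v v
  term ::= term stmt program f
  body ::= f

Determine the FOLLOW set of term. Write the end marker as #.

In stmt ::= term program: add FIRST(program) = { v }.
In cond ::= term f k v: add FIRST(f k v) = { f }.
In term ::= term stmt program f: add FIRST(stmt program f) = { f, k, v }.
Union: FOLLOW(term) = { f, k, v }.

{ f, k, v }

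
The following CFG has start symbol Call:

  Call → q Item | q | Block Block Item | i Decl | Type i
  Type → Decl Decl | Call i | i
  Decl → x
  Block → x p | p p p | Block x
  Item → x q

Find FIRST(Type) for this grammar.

{ i, p, q, x }

From Type → Decl Decl: add FIRST(Decl) = { x }.
From Type → Call i: add FIRST(Call) = { i, p, q, x }.
Type → i contributes {i}.
Union: FIRST(Type) = { i, p, q, x }.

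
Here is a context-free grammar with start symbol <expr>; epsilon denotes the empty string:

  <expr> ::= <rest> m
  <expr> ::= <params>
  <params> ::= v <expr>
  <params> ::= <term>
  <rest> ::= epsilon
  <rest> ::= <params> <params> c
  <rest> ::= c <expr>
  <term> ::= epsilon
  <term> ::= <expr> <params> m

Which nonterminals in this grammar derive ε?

Directly nullable (have an epsilon-production): <rest>, <term>.
<expr> ::= <params> with every symbol nullable, so <expr> is nullable.
<params> ::= <term> with every symbol nullable, so <params> is nullable.

{ <expr>, <params>, <rest>, <term> }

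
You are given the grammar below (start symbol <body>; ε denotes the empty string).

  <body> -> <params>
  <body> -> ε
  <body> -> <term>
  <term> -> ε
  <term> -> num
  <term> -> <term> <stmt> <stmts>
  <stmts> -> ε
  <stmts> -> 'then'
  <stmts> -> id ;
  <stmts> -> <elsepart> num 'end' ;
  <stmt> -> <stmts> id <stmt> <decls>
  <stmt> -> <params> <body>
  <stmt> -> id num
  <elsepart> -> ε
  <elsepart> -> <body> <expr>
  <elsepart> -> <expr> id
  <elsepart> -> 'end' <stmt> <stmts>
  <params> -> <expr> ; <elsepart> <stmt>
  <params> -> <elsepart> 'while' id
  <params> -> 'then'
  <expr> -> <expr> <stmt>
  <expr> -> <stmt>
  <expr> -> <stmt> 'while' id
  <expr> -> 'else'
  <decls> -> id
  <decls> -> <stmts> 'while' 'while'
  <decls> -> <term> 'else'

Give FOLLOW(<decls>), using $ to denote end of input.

{ $, 'else', 'end', 'then', 'while', ;, id, num }

In <stmt> -> <stmts> id <stmt> <decls>: <decls> is at the end, add FOLLOW(<stmt>) = { $, 'else', 'end', 'then', 'while', ;, id, num }.
Union: FOLLOW(<decls>) = { $, 'else', 'end', 'then', 'while', ;, id, num }.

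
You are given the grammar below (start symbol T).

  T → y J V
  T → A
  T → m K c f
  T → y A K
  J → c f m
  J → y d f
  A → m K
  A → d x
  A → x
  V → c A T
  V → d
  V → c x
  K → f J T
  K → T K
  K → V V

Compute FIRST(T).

T → y J V contributes {y}.
From T → A: add FIRST(A) = { d, m, x }.
T → m K c f contributes {m}.
T → y A K contributes {y}.
Union: FIRST(T) = { d, m, x, y }.

{ d, m, x, y }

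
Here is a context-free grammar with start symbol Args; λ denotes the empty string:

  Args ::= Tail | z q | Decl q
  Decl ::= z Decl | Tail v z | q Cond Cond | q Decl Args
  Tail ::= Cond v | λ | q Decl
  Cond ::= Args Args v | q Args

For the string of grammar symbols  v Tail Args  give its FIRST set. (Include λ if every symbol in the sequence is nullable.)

{ v }

v is a terminal; add {v} and stop.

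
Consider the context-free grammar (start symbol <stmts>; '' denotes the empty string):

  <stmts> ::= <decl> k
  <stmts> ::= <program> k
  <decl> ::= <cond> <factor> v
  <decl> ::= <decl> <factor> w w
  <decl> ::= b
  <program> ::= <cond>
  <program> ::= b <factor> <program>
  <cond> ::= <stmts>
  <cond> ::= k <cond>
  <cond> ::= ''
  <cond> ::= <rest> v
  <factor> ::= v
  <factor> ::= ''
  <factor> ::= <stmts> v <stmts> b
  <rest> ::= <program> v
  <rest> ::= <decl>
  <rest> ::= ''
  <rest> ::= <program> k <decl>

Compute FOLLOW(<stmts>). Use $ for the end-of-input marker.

<stmts> is the start symbol, so $ ∈ FOLLOW(<stmts>).
In <cond> ::= <stmts>: <stmts> is at the end, add FOLLOW(<cond>) = { b, k, v }.
In <factor> ::= <stmts> v <stmts> b: add FIRST(v <stmts> b) = { v }.
In <factor> ::= <stmts> v <stmts> b: add FIRST(b) = { b }.
Union: FOLLOW(<stmts>) = { $, b, k, v }.

{ $, b, k, v }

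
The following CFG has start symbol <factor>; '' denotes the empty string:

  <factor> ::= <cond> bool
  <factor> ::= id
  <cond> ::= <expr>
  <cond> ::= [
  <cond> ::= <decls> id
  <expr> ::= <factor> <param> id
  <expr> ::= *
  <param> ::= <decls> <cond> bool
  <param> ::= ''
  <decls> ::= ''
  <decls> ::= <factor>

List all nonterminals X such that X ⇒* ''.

{ <decls>, <param> }

Directly nullable (have an ''-production): <param>, <decls>.
No other nonterminal has a production whose RHS symbols are all nullable.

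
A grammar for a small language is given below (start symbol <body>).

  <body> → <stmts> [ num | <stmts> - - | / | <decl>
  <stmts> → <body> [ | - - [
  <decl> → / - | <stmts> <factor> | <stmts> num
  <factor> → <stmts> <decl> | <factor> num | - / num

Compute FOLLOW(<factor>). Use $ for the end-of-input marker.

{ $, [, num }

In <decl> → <stmts> <factor>: <factor> is at the end, add FOLLOW(<decl>) = { $, [, num }.
In <factor> → <factor> num: add FIRST(num) = { num }.
Union: FOLLOW(<factor>) = { $, [, num }.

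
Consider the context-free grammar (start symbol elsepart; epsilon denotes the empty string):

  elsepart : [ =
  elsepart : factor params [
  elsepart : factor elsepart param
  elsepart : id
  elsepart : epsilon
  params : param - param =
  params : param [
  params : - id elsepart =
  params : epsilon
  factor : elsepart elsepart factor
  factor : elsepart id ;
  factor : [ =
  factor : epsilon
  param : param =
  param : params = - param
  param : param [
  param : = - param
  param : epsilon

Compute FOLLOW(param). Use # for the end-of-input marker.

{ #, -, =, [, id }

In elsepart : factor elsepart param: param is at the end, add FOLLOW(elsepart) = { #, -, =, [, id }.
In params : param - param =: add FIRST(- param =) = { - }.
In params : param - param =: add FIRST(=) = { = }.
In params : param [: add FIRST([) = { [ }.
In param : param =: add FIRST(=) = { = }.
In param : params = - param: param is at the end, add FOLLOW(param) = { #, -, =, [, id }.
In param : param [: add FIRST([) = { [ }.
In param : = - param: param is at the end, add FOLLOW(param) = { #, -, =, [, id }.
Union: FOLLOW(param) = { #, -, =, [, id }.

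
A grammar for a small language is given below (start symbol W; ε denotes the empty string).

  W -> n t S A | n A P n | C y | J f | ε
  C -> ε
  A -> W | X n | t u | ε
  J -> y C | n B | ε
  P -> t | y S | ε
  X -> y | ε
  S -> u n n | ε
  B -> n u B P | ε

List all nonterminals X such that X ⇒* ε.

Directly nullable (have an ε-production): W, C, A, J, P, X, S, B.

{ A, B, C, J, P, S, W, X }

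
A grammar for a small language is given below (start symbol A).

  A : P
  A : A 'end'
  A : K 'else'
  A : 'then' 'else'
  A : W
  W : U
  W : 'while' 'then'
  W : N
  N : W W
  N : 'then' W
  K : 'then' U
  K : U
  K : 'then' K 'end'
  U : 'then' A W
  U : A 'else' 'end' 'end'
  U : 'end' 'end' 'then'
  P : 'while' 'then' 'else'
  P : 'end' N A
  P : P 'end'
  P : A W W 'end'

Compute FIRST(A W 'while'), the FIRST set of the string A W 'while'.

{ 'end', 'then', 'while' }

Add FIRST(A) = { 'end', 'then', 'while' }; A is not nullable, stop.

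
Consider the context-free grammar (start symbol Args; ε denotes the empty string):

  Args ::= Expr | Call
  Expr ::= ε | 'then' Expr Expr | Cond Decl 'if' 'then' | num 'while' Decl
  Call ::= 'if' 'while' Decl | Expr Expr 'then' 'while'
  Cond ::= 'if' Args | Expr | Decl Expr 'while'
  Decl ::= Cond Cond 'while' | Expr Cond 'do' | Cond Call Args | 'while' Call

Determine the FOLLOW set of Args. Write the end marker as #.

{ #, 'do', 'if', 'then', 'while', num }

Args is the start symbol, so # ∈ FOLLOW(Args).
In Cond ::= 'if' Args: Args is at the end, add FOLLOW(Cond) = { 'do', 'if', 'then', 'while', num }.
In Decl ::= Cond Call Args: Args is at the end, add FOLLOW(Decl) = { #, 'do', 'if', 'then', 'while', num }.
Union: FOLLOW(Args) = { #, 'do', 'if', 'then', 'while', num }.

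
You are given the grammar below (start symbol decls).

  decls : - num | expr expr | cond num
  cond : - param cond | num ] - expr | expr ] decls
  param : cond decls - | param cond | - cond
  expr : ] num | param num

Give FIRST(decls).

{ -, ], num }

decls : - num contributes {-}.
From decls : expr expr: add FIRST(expr) = { -, ], num }.
From decls : cond num: add FIRST(cond) = { -, ], num }.
Union: FIRST(decls) = { -, ], num }.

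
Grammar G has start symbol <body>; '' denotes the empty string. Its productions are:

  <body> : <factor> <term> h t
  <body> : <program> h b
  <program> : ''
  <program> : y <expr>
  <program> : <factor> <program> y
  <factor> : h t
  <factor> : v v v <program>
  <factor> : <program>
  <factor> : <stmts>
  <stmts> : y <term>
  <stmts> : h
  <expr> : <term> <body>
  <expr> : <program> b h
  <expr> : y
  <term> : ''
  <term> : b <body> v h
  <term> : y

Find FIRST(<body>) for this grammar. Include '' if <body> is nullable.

{ b, h, v, y }

From <body> : <factor> <term> h t: <factor>, <term> nullable, take FIRST(<factor>) ∪ FIRST(<term>) ∪ {h} = { b, h, v, y }.
From <body> : <program> h b: <program> nullable, take FIRST(<program>) ∪ {h} = { h, v, y }.
Union: FIRST(<body>) = { b, h, v, y }.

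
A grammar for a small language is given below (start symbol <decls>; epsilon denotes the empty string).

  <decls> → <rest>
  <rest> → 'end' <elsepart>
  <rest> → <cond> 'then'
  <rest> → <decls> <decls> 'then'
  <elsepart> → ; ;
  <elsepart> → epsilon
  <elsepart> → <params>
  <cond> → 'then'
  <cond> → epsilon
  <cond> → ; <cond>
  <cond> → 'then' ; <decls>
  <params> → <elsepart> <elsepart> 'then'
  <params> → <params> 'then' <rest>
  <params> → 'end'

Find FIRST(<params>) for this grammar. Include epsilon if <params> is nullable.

{ 'end', 'then', ; }

From <params> → <elsepart> <elsepart> 'then': <elsepart>, <elsepart> nullable, take FIRST(<elsepart>) ∪ FIRST(<elsepart>) ∪ {'then'} = { 'end', 'then', ; }.
From <params> → <params> 'then' <rest>: add FIRST(<params>) = { 'end', 'then', ; }.
<params> → 'end' contributes {'end'}.
Union: FIRST(<params>) = { 'end', 'then', ; }.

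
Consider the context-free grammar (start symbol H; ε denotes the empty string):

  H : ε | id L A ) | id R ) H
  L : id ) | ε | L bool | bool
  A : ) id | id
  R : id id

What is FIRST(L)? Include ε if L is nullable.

L : id ) contributes {id}.
L : ε contributes ε.
From L : L bool: L nullable, take FIRST(L) ∪ {bool} = { bool, id }.
L : bool contributes {bool}.
Union: FIRST(L) = { bool, id, ε }.

{ bool, id, ε }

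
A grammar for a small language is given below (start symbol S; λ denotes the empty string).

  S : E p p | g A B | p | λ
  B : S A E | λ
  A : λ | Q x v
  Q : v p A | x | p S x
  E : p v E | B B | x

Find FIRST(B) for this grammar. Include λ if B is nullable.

{ g, p, v, x, λ }

From B : S A E: S, A, E nullable, take FIRST(S) ∪ FIRST(A) ∪ FIRST(E) = { g, p, v, x }; also λ since the whole RHS is nullable.
B : λ contributes λ.
Union: FIRST(B) = { g, p, v, x, λ }.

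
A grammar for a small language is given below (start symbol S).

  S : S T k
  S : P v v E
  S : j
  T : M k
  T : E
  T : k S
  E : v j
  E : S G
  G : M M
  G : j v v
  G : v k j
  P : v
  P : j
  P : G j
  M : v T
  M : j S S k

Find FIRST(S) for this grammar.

{ j, v }

From S : S T k: add FIRST(S) = { j, v }.
From S : P v v E: add FIRST(P) = { j, v }.
S : j contributes {j}.
Union: FIRST(S) = { j, v }.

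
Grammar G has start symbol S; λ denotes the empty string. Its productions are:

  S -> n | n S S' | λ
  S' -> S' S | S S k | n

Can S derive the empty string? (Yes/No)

S has an λ-production, so S ⇒ λ.

Yes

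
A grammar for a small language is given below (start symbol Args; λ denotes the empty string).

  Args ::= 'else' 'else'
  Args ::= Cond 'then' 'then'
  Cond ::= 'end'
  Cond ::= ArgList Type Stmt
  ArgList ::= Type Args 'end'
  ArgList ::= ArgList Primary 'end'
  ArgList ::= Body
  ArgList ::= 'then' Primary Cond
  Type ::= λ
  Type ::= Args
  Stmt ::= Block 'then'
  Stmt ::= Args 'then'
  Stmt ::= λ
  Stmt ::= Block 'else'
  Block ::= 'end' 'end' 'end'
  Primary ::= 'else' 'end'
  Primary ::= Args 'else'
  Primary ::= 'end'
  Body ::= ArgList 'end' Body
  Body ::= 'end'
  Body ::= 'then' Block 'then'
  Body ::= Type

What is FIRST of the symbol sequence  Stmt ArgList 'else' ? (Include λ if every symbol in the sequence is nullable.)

{ 'else', 'end', 'then' }

Add FIRST(Stmt)\{λ} = { 'else', 'end', 'then' }; Stmt is nullable, continue.
Add FIRST(ArgList)\{λ} = { 'else', 'end', 'then' }; ArgList is nullable, continue.
'else' is a terminal; add {'else'} and stop.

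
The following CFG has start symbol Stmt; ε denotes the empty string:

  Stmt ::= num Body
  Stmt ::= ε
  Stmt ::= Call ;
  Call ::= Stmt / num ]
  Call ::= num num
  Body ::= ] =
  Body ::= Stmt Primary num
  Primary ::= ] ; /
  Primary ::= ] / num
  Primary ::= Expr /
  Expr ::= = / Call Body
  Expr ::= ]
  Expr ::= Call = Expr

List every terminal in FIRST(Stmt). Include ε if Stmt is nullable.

Stmt ::= num Body contributes {num}.
Stmt ::= ε contributes ε.
From Stmt ::= Call ;: add FIRST(Call) = { /, num }.
Union: FIRST(Stmt) = { /, num, ε }.

{ /, num, ε }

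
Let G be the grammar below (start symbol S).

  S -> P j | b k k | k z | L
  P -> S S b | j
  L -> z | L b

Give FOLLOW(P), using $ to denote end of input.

{ j }

In S -> P j: add FIRST(j) = { j }.
Union: FOLLOW(P) = { j }.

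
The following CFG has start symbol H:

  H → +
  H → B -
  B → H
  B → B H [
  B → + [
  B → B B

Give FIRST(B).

{ + }

From B → H: add FIRST(H) = { + }.
From B → B H [: add FIRST(B) = { + }.
B → + [ contributes {+}.
From B → B B: add FIRST(B) = { + }.
Union: FIRST(B) = { + }.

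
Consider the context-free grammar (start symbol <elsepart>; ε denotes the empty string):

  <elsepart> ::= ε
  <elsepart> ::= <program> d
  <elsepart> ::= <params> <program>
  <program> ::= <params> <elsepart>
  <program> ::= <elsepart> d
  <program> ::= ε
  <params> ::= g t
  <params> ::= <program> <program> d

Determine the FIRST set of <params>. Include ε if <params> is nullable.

<params> ::= g t contributes {g}.
From <params> ::= <program> <program> d: <program>, <program> nullable, take FIRST(<program>) ∪ FIRST(<program>) ∪ {d} = { d, g }.
Union: FIRST(<params>) = { d, g }.

{ d, g }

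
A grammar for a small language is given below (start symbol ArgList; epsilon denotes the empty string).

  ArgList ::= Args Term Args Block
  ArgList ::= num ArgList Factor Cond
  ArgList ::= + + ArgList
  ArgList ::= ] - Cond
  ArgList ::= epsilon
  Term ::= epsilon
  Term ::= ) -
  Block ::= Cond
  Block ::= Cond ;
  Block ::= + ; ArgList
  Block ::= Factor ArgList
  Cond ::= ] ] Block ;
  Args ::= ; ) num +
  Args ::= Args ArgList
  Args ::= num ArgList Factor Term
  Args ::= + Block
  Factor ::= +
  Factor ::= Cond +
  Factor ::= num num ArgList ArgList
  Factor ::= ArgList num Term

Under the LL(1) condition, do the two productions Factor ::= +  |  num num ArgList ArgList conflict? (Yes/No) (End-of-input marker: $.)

FIRST(+) = { + } and FIRST(num num ArgList ArgList) = { num }.
The FIRST sets are disjoint and neither alternative is nullable — no conflict.

No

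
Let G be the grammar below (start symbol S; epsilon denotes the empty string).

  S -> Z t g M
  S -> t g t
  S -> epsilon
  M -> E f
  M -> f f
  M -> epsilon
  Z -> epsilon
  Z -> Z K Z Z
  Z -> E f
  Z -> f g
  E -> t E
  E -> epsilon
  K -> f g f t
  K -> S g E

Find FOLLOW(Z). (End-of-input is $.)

{ f, g, t }

In S -> Z t g M: add FIRST(t g M) = { t }.
In Z -> Z K Z Z: add FIRST(K Z Z) = { f, g, t }.
In Z -> Z K Z Z: add FIRST(Z)\{epsilon} = { f, g, t }.
  Since Z is nullable, also add FOLLOW(Z) = { f, g, t }.
In Z -> Z K Z Z: Z is at the end, add FOLLOW(Z) = { f, g, t }.
Union: FOLLOW(Z) = { f, g, t }.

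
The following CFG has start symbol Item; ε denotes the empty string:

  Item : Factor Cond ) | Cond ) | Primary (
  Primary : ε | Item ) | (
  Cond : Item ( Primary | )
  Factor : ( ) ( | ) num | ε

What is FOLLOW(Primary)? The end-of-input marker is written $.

In Item : Primary (: add FIRST(() = { ( }.
In Cond : Item ( Primary: Primary is at the end, add FOLLOW(Cond) = { ) }.
Union: FOLLOW(Primary) = { (, ) }.

{ (, ) }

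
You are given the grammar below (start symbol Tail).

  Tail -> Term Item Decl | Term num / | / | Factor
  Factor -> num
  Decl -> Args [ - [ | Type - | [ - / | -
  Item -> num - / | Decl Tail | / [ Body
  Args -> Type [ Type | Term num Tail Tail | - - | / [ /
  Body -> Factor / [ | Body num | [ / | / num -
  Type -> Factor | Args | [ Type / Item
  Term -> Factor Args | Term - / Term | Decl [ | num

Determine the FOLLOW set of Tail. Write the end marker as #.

Tail is the start symbol, so # ∈ FOLLOW(Tail).
In Item -> Decl Tail: Tail is at the end, add FOLLOW(Item) = { -, /, [, num }.
In Args -> Term num Tail Tail: add FIRST(Tail) = { -, /, [, num }.
In Args -> Term num Tail Tail: Tail is at the end, add FOLLOW(Args) = { -, /, [, num }.
Union: FOLLOW(Tail) = { #, -, /, [, num }.

{ #, -, /, [, num }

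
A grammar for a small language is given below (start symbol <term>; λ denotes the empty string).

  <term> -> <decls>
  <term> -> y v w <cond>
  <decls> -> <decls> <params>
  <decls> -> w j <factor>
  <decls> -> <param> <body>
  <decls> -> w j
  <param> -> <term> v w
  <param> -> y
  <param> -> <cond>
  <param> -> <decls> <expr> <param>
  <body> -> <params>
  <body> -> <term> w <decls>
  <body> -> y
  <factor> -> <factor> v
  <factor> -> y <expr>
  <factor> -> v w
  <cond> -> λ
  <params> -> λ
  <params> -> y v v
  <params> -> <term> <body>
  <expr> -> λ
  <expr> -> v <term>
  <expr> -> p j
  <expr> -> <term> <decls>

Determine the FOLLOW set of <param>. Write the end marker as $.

{ $, p, v, w, y }

In <decls> -> <param> <body>: add FIRST(<body>)\{λ} = { p, v, w, y }.
  Since <body> is nullable, also add FOLLOW(<decls>) = { $, p, v, w, y }.
In <param> -> <decls> <expr> <param>: <param> is at the end, add FOLLOW(<param>) = { $, p, v, w, y }.
Union: FOLLOW(<param>) = { $, p, v, w, y }.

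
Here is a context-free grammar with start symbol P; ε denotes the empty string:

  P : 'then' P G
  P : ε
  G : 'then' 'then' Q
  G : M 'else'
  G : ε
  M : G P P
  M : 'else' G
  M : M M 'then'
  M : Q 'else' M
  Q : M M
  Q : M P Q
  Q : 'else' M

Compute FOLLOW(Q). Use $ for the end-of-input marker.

{ $, 'else', 'then' }

In G : 'then' 'then' Q: Q is at the end, add FOLLOW(G) = { $, 'else', 'then' }.
In M : Q 'else' M: add FIRST('else' M) = { 'else' }.
In Q : M P Q: Q is at the end, add FOLLOW(Q) = { $, 'else', 'then' }.
Union: FOLLOW(Q) = { $, 'else', 'then' }.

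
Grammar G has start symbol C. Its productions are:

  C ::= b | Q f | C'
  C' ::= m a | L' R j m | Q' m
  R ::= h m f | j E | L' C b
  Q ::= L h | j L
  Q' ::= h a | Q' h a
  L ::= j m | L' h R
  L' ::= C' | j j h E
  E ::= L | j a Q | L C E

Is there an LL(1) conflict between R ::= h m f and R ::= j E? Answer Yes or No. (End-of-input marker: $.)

FIRST(h m f) = { h } and FIRST(j E) = { j }.
The FIRST sets are disjoint and neither alternative is nullable — no conflict.

No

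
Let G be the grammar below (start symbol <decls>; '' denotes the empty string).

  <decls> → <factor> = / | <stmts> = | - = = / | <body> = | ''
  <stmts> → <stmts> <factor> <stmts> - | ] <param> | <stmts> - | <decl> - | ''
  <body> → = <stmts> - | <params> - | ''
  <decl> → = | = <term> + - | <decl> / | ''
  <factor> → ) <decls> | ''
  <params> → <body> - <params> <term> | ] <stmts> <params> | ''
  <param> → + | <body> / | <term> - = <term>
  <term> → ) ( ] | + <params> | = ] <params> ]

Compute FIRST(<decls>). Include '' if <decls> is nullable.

From <decls> → <factor> = /: <factor> nullable, take FIRST(<factor>) ∪ {=} = { ), = }.
From <decls> → <stmts> =: <stmts> nullable, take FIRST(<stmts>) ∪ {=} = { ), -, /, =, ] }.
<decls> → - = = / contributes {-}.
From <decls> → <body> =: <body> nullable, take FIRST(<body>) ∪ {=} = { -, =, ] }.
<decls> → '' contributes ''.
Union: FIRST(<decls>) = { ), -, /, =, ], '' }.

{ ), -, /, =, ], '' }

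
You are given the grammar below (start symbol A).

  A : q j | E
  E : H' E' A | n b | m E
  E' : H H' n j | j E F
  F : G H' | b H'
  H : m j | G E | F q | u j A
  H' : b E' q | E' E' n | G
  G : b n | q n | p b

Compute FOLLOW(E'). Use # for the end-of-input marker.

{ b, j, m, n, p, q, u }

In E : H' E' A: add FIRST(A) = { b, j, m, n, p, q, u }.
In H' : b E' q: add FIRST(q) = { q }.
In H' : E' E' n: add FIRST(E' n) = { b, j, m, p, q, u }.
In H' : E' E' n: add FIRST(n) = { n }.
Union: FOLLOW(E') = { b, j, m, n, p, q, u }.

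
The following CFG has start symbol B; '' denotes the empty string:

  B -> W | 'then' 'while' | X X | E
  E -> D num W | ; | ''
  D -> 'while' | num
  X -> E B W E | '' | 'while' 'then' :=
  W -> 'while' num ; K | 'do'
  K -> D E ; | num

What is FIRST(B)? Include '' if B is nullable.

{ 'do', 'then', 'while', ;, num, '' }

From B -> W: add FIRST(W) = { 'do', 'while' }.
B -> 'then' 'while' contributes {'then'}.
From B -> X X: X, X nullable, take FIRST(X) ∪ FIRST(X) = { 'do', 'then', 'while', ;, num }; also '' since the whole RHS is nullable.
From B -> E: add FIRST(E) = { 'while', ;, num, '' } (including '' since E is nullable).
Union: FIRST(B) = { 'do', 'then', 'while', ;, num, '' }.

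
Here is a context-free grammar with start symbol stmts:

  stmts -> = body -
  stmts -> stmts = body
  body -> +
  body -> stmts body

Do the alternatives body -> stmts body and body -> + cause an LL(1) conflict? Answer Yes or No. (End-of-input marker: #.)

FIRST(stmts body) = { = } and FIRST(+) = { + }.
The FIRST sets are disjoint and neither alternative is nullable — no conflict.

No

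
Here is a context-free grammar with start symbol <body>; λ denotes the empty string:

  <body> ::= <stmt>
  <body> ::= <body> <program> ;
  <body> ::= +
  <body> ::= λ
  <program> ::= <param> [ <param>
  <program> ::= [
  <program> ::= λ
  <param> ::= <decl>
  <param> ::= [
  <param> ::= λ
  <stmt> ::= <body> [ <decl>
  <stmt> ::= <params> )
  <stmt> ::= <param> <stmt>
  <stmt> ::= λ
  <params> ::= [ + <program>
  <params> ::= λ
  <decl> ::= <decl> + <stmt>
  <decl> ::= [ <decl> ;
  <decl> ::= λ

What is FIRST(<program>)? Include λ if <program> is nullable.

From <program> ::= <param> [ <param>: <param> nullable, take FIRST(<param>) ∪ {[} = { +, [ }.
<program> ::= [ contributes {[}.
<program> ::= λ contributes λ.
Union: FIRST(<program>) = { +, [, λ }.

{ +, [, λ }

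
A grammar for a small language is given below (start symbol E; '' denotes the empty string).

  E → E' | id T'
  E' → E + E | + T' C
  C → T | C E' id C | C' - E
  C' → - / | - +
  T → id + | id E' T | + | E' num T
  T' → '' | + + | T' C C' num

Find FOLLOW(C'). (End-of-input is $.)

{ -, num }

In C → C' - E: add FIRST(- E) = { - }.
In T' → T' C C' num: add FIRST(num) = { num }.
Union: FOLLOW(C') = { -, num }.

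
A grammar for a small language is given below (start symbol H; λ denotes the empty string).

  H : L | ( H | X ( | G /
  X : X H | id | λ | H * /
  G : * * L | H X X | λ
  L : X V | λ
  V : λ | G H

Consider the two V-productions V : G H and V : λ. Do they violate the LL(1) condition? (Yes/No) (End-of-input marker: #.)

Yes

FIRST(G H) = { (, *, /, id, λ } and FIRST(λ) = { λ }.
Both alternatives are nullable, violating the LL(1) condition.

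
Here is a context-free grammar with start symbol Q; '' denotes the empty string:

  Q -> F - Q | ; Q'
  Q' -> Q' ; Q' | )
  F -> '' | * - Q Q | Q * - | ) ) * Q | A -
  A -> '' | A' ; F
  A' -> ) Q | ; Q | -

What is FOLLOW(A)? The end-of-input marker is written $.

In F -> A -: add FIRST(-) = { - }.
Union: FOLLOW(A) = { - }.

{ - }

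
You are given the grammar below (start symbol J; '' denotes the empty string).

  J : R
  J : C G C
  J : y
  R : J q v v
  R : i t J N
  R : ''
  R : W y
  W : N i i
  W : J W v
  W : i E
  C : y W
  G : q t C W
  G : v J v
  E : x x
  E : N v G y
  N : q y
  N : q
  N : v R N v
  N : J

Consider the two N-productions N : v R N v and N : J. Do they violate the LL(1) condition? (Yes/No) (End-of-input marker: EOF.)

Yes

FIRST(v R N v) = { v } and FIRST(J) = { i, q, v, y, '' }.
Both contain v, so the two alternatives are not disjoint — LL(1) conflict.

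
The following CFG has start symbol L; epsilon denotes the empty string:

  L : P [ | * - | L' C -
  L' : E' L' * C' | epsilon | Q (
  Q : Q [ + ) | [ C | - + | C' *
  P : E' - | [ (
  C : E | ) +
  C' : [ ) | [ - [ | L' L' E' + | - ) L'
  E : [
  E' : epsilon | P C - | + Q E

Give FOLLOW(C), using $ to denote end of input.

{ (, -, [ }

In L : L' C -: add FIRST(-) = { - }.
In Q : [ C: C is at the end, add FOLLOW(Q) = { (, [ }.
In E' : P C -: add FIRST(-) = { - }.
Union: FOLLOW(C) = { (, -, [ }.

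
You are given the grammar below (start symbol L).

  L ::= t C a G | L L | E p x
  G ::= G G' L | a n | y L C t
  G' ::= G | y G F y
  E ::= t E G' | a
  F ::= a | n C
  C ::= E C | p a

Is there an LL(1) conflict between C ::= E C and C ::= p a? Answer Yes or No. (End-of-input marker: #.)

FIRST(E C) = { a, t } and FIRST(p a) = { p }.
The FIRST sets are disjoint and neither alternative is nullable — no conflict.

No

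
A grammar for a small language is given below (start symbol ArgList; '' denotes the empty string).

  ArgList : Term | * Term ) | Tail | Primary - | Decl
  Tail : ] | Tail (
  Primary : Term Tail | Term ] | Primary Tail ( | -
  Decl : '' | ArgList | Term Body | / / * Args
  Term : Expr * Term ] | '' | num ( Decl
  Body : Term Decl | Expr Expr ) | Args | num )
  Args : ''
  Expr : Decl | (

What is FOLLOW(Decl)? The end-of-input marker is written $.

{ $, (, ), *, -, /, ], num }

In ArgList : Decl: Decl is at the end, add FOLLOW(ArgList) = { $, (, ), *, -, /, ], num }.
In Term : num ( Decl: Decl is at the end, add FOLLOW(Term) = { $, (, ), *, -, /, ], num }.
In Body : Term Decl: Decl is at the end, add FOLLOW(Body) = { $, (, ), *, -, /, ], num }.
In Expr : Decl: Decl is at the end, add FOLLOW(Expr) = { (, ), *, -, /, ], num }.
Union: FOLLOW(Decl) = { $, (, ), *, -, /, ], num }.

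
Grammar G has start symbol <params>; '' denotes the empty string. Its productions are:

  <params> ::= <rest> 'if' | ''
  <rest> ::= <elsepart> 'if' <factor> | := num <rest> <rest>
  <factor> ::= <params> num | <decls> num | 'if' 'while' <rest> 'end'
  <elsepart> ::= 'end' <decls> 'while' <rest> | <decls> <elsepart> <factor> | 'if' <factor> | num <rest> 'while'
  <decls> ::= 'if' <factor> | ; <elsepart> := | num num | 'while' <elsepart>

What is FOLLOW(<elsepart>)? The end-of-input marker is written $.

{ 'end', 'if', 'while', :=, ;, num }

In <rest> ::= <elsepart> 'if' <factor>: add FIRST('if' <factor>) = { 'if' }.
In <elsepart> ::= <decls> <elsepart> <factor>: add FIRST(<factor>) = { 'end', 'if', 'while', :=, ;, num }.
In <decls> ::= ; <elsepart> :=: add FIRST(:=) = { := }.
In <decls> ::= 'while' <elsepart>: <elsepart> is at the end, add FOLLOW(<decls>) = { 'end', 'if', 'while', ;, num }.
Union: FOLLOW(<elsepart>) = { 'end', 'if', 'while', :=, ;, num }.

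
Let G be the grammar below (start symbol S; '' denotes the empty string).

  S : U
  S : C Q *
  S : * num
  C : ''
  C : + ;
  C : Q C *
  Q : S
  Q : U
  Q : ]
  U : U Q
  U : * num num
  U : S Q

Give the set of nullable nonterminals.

{ C }

Directly nullable (have an ''-production): C.
No other nonterminal has a production whose RHS symbols are all nullable.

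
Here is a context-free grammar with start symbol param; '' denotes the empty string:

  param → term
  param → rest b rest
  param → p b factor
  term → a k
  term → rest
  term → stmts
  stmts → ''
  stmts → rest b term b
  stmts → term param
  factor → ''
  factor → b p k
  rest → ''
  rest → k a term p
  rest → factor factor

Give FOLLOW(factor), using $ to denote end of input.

In param → p b factor: factor is at the end, add FOLLOW(param) = { $, a, b, k, p }.
In rest → factor factor: add FIRST(factor)\{''} = { b }.
  Since factor is nullable, also add FOLLOW(rest) = { $, a, b, k, p }.
In rest → factor factor: factor is at the end, add FOLLOW(rest) = { $, a, b, k, p }.
Union: FOLLOW(factor) = { $, a, b, k, p }.

{ $, a, b, k, p }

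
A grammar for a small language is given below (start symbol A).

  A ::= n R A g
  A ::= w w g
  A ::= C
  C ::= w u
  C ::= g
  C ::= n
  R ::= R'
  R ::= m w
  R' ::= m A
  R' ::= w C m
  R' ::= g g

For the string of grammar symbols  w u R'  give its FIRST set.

{ w }

w is a terminal; add {w} and stop.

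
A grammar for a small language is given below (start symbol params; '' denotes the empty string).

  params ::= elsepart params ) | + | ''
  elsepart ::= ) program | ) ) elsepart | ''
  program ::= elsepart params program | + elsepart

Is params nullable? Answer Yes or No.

params has an ''-production, so params ⇒ ''.

Yes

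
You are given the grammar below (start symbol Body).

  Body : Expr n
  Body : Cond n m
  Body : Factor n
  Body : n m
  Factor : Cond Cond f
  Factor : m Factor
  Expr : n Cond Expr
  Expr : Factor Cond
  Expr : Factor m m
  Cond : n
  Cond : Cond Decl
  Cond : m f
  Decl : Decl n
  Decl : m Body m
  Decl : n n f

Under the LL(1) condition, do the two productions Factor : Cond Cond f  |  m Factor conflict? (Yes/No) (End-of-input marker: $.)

Yes

FIRST(Cond Cond f) = { m, n } and FIRST(m Factor) = { m }.
Both contain m, so the two alternatives are not disjoint — LL(1) conflict.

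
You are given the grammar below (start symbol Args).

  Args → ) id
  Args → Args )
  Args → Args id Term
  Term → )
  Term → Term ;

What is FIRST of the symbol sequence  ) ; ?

) is a terminal; add {)} and stop.

{ ) }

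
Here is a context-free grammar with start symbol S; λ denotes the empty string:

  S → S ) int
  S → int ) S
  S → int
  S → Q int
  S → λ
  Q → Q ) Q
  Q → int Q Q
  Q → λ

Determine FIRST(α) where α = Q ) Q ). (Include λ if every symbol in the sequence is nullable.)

{ ), int }

Add FIRST(Q)\{λ} = { ), int }; Q is nullable, continue.
) is a terminal; add {)} and stop.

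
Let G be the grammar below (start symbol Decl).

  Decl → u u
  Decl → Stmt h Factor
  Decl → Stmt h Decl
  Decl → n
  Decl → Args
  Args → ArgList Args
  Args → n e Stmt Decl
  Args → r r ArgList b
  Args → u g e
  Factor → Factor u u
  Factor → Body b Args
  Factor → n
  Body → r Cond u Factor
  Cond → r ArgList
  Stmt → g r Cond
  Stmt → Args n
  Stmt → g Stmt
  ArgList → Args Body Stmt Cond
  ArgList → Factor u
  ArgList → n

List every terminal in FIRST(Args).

{ n, r, u }

From Args → ArgList Args: add FIRST(ArgList) = { n, r, u }.
Args → n e Stmt Decl contributes {n}.
Args → r r ArgList b contributes {r}.
Args → u g e contributes {u}.
Union: FIRST(Args) = { n, r, u }.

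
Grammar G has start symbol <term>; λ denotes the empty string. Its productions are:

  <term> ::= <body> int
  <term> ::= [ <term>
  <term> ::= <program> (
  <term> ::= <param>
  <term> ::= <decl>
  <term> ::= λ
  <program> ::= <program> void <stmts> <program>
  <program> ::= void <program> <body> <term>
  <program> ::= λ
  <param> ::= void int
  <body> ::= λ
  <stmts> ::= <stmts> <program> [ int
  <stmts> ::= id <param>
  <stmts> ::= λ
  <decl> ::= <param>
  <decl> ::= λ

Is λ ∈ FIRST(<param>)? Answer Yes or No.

Nullable nonterminals: <body>, <decl>, <program>, <stmts>, <term>.
No production of <param> has an RHS whose symbols are all nullable, so <param> is not nullable.

No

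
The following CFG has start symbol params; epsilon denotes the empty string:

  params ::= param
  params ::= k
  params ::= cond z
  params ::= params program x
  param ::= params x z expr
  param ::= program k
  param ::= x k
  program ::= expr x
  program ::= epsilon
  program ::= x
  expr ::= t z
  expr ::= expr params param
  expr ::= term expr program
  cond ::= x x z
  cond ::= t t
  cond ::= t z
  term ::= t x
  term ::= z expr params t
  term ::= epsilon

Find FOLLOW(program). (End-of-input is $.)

{ $, k, t, x, z }

In params ::= params program x: add FIRST(x) = { x }.
In param ::= program k: add FIRST(k) = { k }.
In expr ::= term expr program: program is at the end, add FOLLOW(expr) = { $, k, t, x, z }.
Union: FOLLOW(program) = { $, k, t, x, z }.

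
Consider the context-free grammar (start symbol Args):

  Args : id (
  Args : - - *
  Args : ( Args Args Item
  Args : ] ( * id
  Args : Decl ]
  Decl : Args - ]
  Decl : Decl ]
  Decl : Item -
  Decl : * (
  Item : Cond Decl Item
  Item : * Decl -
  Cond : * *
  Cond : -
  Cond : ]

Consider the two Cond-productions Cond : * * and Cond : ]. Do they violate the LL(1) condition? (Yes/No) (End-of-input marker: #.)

No

FIRST(* *) = { * } and FIRST(]) = { ] }.
The FIRST sets are disjoint and neither alternative is nullable — no conflict.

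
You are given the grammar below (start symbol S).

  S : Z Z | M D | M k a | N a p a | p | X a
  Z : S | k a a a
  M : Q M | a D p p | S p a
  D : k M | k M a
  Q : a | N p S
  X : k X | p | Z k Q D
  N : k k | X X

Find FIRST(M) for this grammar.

{ a, k, p }

From M : Q M: add FIRST(Q) = { a, k, p }.
M : a D p p contributes {a}.
From M : S p a: add FIRST(S) = { a, k, p }.
Union: FIRST(M) = { a, k, p }.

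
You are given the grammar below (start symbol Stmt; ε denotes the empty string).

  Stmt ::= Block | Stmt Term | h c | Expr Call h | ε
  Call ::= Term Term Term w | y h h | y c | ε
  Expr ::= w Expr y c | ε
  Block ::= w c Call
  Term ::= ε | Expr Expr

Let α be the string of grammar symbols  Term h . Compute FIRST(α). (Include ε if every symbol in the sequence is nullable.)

{ h, w }

Add FIRST(Term)\{ε} = { w }; Term is nullable, continue.
h is a terminal; add {h} and stop.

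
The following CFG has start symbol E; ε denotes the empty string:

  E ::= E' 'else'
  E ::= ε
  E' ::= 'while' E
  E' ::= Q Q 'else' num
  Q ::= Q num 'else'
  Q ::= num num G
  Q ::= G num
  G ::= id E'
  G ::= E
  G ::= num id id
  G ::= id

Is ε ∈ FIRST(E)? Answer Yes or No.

E has an ε-production, so E ⇒ ε.

Yes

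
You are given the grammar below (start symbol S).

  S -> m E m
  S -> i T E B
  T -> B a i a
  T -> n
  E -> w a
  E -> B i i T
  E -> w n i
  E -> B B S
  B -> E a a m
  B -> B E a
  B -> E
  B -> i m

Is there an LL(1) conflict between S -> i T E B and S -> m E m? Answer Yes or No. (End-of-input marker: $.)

FIRST(i T E B) = { i } and FIRST(m E m) = { m }.
The FIRST sets are disjoint and neither alternative is nullable — no conflict.

No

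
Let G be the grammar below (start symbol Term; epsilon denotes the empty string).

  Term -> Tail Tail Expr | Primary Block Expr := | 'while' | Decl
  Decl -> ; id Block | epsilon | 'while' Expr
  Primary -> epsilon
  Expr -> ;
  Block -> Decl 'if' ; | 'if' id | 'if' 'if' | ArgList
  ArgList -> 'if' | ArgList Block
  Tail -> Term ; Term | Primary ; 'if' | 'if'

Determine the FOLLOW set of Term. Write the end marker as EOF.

Term is the start symbol, so EOF ∈ FOLLOW(Term).
In Tail -> Term ; Term: add FIRST(; Term) = { ; }.
In Tail -> Term ; Term: Term is at the end, add FOLLOW(Tail) = { 'if', 'while', ; }.
Union: FOLLOW(Term) = { EOF, 'if', 'while', ; }.

{ EOF, 'if', 'while', ; }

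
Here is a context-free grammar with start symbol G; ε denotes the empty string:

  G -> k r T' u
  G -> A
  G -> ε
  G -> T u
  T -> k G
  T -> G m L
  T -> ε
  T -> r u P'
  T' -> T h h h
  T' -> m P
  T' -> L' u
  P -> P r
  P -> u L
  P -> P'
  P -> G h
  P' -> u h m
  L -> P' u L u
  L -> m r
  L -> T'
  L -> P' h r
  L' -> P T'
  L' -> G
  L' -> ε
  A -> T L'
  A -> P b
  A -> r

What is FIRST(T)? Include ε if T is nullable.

{ h, k, m, r, u, ε }

T -> k G contributes {k}.
From T -> G m L: G nullable, take FIRST(G) ∪ {m} = { h, k, m, r, u }.
T -> ε contributes ε.
T -> r u P' contributes {r}.
Union: FIRST(T) = { h, k, m, r, u, ε }.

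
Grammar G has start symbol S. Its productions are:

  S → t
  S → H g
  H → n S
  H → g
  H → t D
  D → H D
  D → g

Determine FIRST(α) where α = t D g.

t is a terminal; add {t} and stop.

{ t }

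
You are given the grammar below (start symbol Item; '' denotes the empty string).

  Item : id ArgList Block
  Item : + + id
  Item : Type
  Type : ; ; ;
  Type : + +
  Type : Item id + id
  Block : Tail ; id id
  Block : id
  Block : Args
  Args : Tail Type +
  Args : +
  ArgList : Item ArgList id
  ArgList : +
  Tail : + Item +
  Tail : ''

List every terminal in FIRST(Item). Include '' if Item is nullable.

{ +, ;, id }

Item : id ArgList Block contributes {id}.
Item : + + id contributes {+}.
From Item : Type: add FIRST(Type) = { +, ;, id }.
Union: FIRST(Item) = { +, ;, id }.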